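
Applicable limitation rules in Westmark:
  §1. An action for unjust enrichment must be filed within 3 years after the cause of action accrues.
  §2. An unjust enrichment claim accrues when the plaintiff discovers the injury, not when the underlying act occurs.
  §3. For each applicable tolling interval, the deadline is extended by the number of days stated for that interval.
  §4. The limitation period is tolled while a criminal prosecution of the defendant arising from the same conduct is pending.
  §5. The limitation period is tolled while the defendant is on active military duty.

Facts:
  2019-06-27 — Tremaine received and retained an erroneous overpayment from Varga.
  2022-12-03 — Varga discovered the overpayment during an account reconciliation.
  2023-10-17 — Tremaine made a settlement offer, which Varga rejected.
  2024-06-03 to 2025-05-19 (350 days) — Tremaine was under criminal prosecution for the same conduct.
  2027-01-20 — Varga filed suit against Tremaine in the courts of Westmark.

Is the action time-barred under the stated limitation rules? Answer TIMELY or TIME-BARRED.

Accrual is tied to discovery, so the period began on 2022-12-03 rather than on 2019-06-27 when the act occurred.
The untolled deadline — 3 years after 2022-12-03 — is 2025-12-03.
Because the pending criminal prosecution ran from 2024-06-03 to 2025-05-19, the deadline is extended by 350 days to 2026-11-18.
None of the other events listed affects the running of the period under the stated rules.
Filing on 2027-01-20 missed the 2026-11-18 deadline — the action is time-barred.

TIME-BARRED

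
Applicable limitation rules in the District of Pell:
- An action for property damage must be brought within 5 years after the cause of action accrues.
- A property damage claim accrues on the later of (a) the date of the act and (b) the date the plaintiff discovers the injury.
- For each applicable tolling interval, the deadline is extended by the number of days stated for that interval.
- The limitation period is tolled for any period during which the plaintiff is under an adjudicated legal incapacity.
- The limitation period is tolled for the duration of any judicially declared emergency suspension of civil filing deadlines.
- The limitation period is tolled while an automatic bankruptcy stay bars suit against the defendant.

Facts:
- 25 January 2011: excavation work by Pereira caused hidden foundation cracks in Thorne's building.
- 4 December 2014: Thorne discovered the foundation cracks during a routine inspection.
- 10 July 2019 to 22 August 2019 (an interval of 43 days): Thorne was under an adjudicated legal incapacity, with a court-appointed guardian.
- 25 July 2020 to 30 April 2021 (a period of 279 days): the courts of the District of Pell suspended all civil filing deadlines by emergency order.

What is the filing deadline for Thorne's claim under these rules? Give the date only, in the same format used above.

16 January 2020

The claim accrued on 4 December 2014 — the later of the 25 January 2011 act and the 4 December 2014 discovery.
5 years from 4 December 2014 is 4 December 2019.
The plaintiff's legal incapacity from 10 July 2019 to 22 August 2019 tolled the period for 43 days, extending the deadline to 16 January 2020.
The emergency suspension of filing deadlines starting 25 July 2020 came too late — the period had run on 16 January 2020 — and so does not extend the deadline.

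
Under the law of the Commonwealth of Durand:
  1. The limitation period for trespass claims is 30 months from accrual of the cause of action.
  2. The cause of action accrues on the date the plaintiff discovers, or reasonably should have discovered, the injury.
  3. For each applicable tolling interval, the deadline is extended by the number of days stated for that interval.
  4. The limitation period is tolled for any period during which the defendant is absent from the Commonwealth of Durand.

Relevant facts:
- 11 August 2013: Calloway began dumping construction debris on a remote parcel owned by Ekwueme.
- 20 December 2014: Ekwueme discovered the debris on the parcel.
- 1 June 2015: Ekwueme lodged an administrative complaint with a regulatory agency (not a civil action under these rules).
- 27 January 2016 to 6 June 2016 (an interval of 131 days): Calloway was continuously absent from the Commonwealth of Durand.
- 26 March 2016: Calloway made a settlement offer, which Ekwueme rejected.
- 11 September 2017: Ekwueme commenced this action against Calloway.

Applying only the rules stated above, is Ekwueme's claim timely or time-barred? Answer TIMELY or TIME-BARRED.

Under the discovery rule, the claim accrued on 20 December 2014, when Ekwueme discovered the injury — not on the 11 August 2013 date of the underlying act.
Adding the 30 months base period to 20 December 2014 gives a deadline of 20 June 2017, before any tolling.
The period was tolled for 131 days by the defendant's absence from the jurisdiction (27 January 2016 to 6 June 2016), pushing the deadline to 29 October 2017.
Nothing else in the chronology tolls or restarts the period.
Filing on 11 September 2017 beat the 29 October 2017 deadline — the action is timely.

TIMELY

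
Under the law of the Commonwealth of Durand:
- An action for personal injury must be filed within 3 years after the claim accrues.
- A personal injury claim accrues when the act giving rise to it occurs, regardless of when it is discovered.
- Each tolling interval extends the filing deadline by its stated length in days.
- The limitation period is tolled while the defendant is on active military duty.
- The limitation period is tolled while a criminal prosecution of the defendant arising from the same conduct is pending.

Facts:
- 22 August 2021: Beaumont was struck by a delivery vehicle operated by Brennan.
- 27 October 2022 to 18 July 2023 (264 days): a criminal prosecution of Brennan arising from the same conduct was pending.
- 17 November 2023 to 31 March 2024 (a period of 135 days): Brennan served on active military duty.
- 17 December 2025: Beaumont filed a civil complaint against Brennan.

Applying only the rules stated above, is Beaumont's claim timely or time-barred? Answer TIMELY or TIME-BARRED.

The claim accrued on 22 August 2021, the date of the act.
3 years from 22 August 2021 is 22 August 2024.
Because the pending criminal prosecution ran from 27 October 2022 to 18 July 2023, the deadline is extended by 264 days to 13 May 2025.
Because the defendant's active military service ran from 17 November 2023 to 31 March 2024, the deadline is extended by 135 days to 25 September 2025.
Filing on 17 December 2025 missed the 25 September 2025 deadline — the action is time-barred.

TIME-BARRED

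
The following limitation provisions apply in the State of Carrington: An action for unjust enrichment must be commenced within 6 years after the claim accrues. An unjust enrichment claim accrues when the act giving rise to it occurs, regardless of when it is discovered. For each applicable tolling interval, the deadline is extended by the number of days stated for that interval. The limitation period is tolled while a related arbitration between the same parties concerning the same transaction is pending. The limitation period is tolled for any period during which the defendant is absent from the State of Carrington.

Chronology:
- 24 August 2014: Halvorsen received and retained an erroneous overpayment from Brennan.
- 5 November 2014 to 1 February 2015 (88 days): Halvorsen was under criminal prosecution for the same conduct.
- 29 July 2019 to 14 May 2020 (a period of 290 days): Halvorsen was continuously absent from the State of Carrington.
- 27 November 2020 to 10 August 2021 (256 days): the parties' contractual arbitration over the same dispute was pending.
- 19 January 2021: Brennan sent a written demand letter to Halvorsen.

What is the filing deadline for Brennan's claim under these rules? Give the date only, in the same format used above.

The limitation period began to run on 24 August 2014.
6 years from 24 August 2014 is 24 August 2020.
The period was tolled for 290 days by the defendant's absence from the jurisdiction (29 July 2019 to 14 May 2020), pushing the deadline to 10 June 2021.
The period was tolled for 256 days by the pending related arbitration (27 November 2020 to 10 August 2021), pushing the deadline to 21 February 2022.
Although a criminal prosecution ran from 5 November 2014 to 1 February 2015, the stated rules do not make that a tolling event, so it is disregarded.
None of the other events listed affects the running of the period under the stated rules.

21 February 2022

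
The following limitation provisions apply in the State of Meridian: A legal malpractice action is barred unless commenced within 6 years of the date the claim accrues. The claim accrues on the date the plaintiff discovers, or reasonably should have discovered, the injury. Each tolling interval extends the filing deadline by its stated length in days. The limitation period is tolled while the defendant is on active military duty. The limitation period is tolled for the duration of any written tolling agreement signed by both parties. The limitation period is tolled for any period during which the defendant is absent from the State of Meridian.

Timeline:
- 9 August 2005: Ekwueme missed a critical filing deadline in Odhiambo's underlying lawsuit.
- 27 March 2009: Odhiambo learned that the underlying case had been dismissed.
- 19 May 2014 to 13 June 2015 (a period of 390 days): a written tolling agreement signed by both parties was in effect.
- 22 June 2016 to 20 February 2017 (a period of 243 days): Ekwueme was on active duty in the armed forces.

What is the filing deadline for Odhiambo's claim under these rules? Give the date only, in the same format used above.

20 April 2016

Accrual is tied to discovery, so the period began on 27 March 2009 rather than on 9 August 2005 when the act occurred.
Adding the 6 years base period to 27 March 2009 gives a deadline of 27 March 2015, before any tolling.
Because the written tolling agreement ran from 19 May 2014 to 13 June 2015, the deadline is extended by 390 days to 20 April 2016.
By the time the defendant's active military service began on 22 June 2016, the limitation period had already expired on 20 April 2016; that interval cannot revive it.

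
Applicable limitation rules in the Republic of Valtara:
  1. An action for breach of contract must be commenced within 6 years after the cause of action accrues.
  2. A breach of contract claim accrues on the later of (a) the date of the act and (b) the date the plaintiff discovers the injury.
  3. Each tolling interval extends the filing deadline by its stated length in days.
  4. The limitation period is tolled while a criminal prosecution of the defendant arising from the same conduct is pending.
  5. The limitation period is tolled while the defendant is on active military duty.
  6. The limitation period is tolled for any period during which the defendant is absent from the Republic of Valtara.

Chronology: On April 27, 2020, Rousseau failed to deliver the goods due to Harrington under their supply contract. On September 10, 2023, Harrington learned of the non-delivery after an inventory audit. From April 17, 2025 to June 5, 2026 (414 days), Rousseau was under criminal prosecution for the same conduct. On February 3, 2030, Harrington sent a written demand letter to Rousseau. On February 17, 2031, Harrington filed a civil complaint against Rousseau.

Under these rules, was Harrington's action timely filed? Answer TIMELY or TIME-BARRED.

Because discovery on September 10, 2023 post-dates the April 27, 2020 act, accrual under the later-of rule falls on September 10, 2023.
6 years from September 10, 2023 is September 10, 2029.
Because the pending criminal prosecution ran from April 17, 2025 to June 5, 2026, the deadline is extended by 414 days to October 29, 2030.
Nothing else in the chronology tolls or restarts the period.
The February 17, 2031 filing falls after the October 29, 2030 deadline; the claim is time-barred.

TIME-BARRED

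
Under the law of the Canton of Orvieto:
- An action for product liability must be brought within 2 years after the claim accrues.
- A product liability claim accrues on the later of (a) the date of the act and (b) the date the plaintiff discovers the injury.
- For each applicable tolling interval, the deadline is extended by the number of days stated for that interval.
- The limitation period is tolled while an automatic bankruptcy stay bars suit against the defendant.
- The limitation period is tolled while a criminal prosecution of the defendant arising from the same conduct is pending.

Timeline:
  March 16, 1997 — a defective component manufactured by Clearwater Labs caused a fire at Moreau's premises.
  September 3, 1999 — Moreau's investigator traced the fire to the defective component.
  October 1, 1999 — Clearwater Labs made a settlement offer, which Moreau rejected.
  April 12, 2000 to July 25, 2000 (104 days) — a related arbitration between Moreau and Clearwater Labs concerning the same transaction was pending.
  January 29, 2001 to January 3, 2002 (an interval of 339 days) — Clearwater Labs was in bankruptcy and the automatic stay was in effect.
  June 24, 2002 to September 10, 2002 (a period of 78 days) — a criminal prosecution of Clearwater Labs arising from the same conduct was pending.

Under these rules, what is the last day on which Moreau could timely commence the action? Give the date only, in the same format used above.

Because discovery on September 3, 1999 post-dates the March 16, 1997 act, accrual under the later-of rule falls on September 3, 1999.
The untolled deadline — 2 years after September 3, 1999 — is September 3, 2001.
Because the automatic bankruptcy stay ran from January 29, 2001 to January 3, 2002, the deadline is extended by 339 days to August 8, 2002.
The pending criminal prosecution from June 24, 2002 to September 10, 2002 tolled the period for 78 days, extending the deadline to October 25, 2002.
No stated provision tolls the period for a pending arbitration, so the interval from April 12, 2000 to July 25, 2000 has no effect on the deadline.
Nothing else in the chronology tolls or restarts the period.

October 25, 2002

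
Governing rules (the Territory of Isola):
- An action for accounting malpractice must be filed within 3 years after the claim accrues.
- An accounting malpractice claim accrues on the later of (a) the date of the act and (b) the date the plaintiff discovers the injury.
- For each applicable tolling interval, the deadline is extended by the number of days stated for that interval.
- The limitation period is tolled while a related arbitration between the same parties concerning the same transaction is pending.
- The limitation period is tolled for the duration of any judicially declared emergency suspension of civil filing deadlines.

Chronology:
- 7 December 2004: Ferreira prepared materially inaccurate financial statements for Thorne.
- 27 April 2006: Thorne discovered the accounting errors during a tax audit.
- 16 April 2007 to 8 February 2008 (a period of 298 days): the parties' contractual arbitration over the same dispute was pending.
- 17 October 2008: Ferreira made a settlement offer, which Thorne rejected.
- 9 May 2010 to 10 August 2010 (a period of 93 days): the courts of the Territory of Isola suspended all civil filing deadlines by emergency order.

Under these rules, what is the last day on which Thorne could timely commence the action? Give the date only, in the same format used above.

Because discovery on 27 April 2006 post-dates the 7 December 2004 act, accrual under the later-of rule falls on 27 April 2006.
The untolled deadline — 3 years after 27 April 2006 — is 27 April 2009.
The pending related arbitration from 16 April 2007 to 8 February 2008 tolled the period for 298 days, extending the deadline to 19 February 2010.
The emergency suspension of filing deadlines starting 9 May 2010 came too late — the period had run on 19 February 2010 — and so does not extend the deadline.
None of the other events listed affects the running of the period under the stated rules.

19 February 2010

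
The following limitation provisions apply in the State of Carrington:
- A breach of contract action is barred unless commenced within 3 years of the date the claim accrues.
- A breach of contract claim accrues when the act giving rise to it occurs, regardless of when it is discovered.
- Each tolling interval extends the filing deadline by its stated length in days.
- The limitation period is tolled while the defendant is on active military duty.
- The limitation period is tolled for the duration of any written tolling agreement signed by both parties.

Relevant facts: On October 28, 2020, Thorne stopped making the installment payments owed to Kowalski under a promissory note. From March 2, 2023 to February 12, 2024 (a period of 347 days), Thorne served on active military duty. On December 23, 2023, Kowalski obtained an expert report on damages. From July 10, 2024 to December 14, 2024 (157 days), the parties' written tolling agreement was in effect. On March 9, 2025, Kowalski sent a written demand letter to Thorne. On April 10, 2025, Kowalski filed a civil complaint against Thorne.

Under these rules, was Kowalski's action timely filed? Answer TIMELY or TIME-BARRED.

TIME-BARRED

The claim accrued on October 28, 2020, the date of the act.
Adding the 3 years base period to October 28, 2020 gives a deadline of October 28, 2023, before any tolling.
The defendant's active military service from March 2, 2023 to February 12, 2024 tolled the period for 347 days, extending the deadline to October 9, 2024.
Because the written tolling agreement ran from July 10, 2024 to December 14, 2024, the deadline is extended by 157 days to March 15, 2025.
Nothing else in the chronology tolls or restarts the period.
Kowalski filed on April 10, 2025, after the March 15, 2025 deadline, so the action is time-barred.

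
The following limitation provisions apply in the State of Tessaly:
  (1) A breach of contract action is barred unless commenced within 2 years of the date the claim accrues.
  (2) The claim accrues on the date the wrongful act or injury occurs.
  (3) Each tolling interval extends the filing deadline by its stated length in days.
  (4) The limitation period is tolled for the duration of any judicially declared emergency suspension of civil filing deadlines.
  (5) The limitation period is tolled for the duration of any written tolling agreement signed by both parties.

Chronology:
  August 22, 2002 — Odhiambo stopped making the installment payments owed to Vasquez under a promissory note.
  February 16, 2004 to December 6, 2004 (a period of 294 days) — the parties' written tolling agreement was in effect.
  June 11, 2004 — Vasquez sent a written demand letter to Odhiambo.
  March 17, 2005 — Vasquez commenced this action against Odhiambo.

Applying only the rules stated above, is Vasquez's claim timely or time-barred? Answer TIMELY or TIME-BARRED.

TIMELY

The claim accrued on August 22, 2002, when the wrongful act occurred.
The untolled deadline — 2 years after August 22, 2002 — is August 22, 2004.
Because the written tolling agreement ran from February 16, 2004 to December 6, 2004, the deadline is extended by 294 days to June 12, 2005.
None of the other events listed affects the running of the period under the stated rules.
The March 17, 2005 filing precedes the June 12, 2005 deadline; the claim is timely.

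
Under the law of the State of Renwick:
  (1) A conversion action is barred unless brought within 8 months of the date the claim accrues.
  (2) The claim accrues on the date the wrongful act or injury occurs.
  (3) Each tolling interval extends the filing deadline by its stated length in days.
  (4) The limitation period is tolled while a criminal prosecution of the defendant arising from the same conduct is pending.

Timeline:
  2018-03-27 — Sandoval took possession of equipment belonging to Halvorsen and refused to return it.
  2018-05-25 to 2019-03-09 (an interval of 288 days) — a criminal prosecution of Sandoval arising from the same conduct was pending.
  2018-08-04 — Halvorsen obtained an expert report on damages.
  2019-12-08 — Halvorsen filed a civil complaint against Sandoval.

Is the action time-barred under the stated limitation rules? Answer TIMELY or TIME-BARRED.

TIME-BARRED

The claim accrued on 2018-03-27, when the wrongful act occurred.
The untolled deadline — 8 months after 2018-03-27 — is 2018-11-27.
Because the pending criminal prosecution ran from 2018-05-25 to 2019-03-09, the deadline is extended by 288 days to 2019-09-11.
None of the other events listed affects the running of the period under the stated rules.
The 2019-12-08 filing falls after the 2019-09-11 deadline; the claim is time-barred.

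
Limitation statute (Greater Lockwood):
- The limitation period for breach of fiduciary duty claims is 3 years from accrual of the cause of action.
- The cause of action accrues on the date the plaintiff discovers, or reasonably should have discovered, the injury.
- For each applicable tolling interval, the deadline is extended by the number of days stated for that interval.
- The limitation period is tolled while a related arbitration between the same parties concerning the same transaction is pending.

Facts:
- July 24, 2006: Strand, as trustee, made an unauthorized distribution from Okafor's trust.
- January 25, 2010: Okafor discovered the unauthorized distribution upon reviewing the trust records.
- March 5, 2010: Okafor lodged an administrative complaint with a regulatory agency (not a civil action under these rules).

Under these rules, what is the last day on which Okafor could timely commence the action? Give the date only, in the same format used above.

Accrual is tied to discovery, so the period began on January 25, 2010 rather than on July 24, 2006 when the act occurred.
Adding the 3 years base period to January 25, 2010 gives a deadline of January 25, 2013, before any tolling.
Nothing else in the chronology tolls or restarts the period.

January 25, 2013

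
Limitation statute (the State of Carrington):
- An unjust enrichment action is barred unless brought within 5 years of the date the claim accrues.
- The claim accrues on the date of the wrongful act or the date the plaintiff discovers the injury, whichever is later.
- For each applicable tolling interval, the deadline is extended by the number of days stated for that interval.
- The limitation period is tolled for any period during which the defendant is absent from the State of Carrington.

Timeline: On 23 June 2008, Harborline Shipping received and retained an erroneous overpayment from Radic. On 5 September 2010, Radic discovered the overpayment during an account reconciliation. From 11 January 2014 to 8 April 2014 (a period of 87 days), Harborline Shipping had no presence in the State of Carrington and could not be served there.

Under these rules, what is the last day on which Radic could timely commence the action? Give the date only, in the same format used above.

The claim accrued on 5 September 2010 — the later of the 23 June 2008 act and the 5 September 2010 discovery.
The untolled deadline — 5 years after 5 September 2010 — is 5 September 2015.
The defendant's absence from the jurisdiction from 11 January 2014 to 8 April 2014 tolled the period for 87 days, extending the deadline to 1 December 2015.

1 December 2015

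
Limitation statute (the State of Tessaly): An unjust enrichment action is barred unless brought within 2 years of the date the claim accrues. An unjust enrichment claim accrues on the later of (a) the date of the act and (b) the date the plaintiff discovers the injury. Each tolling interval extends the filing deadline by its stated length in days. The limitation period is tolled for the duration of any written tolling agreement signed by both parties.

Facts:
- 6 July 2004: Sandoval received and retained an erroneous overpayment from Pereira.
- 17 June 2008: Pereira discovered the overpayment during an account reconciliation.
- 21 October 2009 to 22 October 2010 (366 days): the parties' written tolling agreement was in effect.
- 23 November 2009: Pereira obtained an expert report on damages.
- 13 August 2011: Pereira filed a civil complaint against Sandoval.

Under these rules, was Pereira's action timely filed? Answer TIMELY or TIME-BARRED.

TIME-BARRED

Taking the later of the act (6 July 2004) and discovery (17 June 2008), the claim accrued on 17 June 2008.
The untolled deadline — 2 years after 17 June 2008 — is 17 June 2010.
The period was tolled for 366 days by the written tolling agreement (21 October 2009 to 22 October 2010), pushing the deadline to 18 June 2011.
Nothing else in the chronology tolls or restarts the period.
Pereira filed on 13 August 2011, after the 18 June 2011 deadline, so the action is time-barred.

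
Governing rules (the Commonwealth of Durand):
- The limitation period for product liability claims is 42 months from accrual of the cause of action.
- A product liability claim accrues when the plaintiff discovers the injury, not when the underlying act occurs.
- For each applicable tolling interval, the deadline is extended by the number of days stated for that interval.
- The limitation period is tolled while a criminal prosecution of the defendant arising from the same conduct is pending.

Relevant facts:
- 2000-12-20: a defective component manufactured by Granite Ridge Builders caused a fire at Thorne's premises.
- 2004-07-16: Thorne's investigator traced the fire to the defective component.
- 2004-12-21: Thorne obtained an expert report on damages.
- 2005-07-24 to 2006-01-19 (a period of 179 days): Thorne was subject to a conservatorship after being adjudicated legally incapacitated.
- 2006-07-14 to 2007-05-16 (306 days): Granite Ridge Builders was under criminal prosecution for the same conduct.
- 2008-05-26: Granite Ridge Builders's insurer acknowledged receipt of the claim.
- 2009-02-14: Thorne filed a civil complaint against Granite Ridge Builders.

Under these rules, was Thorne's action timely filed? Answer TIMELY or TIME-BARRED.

The claim did not accrue until Thorne discovered the injury on 2004-07-16; the 2000-12-20 act date does not start the clock under the stated rule.
The untolled deadline — 42 months after 2004-07-16 — is 2008-01-16.
The pending criminal prosecution from 2006-07-14 to 2007-05-16 tolled the period for 306 days, extending the deadline to 2008-11-17.
Although the plaintiff's incapacity ran from 2005-07-24 to 2006-01-19, the stated rules do not make that a tolling event, so it is disregarded.
Nothing else in the chronology tolls or restarts the period.
Thorne filed on 2009-02-14, after the 2008-11-17 deadline, so the action is time-barred.

TIME-BARRED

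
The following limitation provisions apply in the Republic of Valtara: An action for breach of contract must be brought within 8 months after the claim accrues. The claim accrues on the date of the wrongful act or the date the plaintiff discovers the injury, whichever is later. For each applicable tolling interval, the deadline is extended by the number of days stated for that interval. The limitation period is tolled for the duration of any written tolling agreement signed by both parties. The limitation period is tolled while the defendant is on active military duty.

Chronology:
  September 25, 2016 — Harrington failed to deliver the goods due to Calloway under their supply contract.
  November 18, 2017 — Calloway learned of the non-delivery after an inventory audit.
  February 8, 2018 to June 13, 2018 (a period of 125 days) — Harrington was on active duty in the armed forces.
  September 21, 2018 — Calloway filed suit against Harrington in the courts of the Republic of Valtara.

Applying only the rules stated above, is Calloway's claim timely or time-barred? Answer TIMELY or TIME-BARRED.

Taking the later of the act (September 25, 2016) and discovery (November 18, 2017), the claim accrued on November 18, 2017.
Adding the 8 months base period to November 18, 2017 gives a deadline of July 18, 2018, before any tolling.
Because the defendant's active military service ran from February 8, 2018 to June 13, 2018, the deadline is extended by 125 days to November 20, 2018.
Filing on September 21, 2018 beat the November 20, 2018 deadline — the action is timely.

TIMELY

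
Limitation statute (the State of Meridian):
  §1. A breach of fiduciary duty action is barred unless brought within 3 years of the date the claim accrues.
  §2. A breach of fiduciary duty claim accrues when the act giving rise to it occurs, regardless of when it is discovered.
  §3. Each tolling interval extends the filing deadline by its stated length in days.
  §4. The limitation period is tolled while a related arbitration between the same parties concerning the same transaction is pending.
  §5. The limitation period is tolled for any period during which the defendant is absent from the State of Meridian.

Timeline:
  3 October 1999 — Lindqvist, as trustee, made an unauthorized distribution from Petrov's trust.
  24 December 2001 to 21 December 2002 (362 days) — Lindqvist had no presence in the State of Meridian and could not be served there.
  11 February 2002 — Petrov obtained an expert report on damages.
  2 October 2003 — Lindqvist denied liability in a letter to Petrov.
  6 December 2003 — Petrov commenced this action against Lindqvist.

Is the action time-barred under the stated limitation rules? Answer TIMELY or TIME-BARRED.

The claim accrued on 3 October 1999, the date of the act.
Adding the 3 years base period to 3 October 1999 gives a deadline of 3 October 2002, before any tolling.
Because the defendant's absence from the jurisdiction ran from 24 December 2001 to 21 December 2002, the deadline is extended by 362 days to 30 September 2003.
None of the other events listed affects the running of the period under the stated rules.
The 6 December 2003 filing falls after the 30 September 2003 deadline; the claim is time-barred.

TIME-BARRED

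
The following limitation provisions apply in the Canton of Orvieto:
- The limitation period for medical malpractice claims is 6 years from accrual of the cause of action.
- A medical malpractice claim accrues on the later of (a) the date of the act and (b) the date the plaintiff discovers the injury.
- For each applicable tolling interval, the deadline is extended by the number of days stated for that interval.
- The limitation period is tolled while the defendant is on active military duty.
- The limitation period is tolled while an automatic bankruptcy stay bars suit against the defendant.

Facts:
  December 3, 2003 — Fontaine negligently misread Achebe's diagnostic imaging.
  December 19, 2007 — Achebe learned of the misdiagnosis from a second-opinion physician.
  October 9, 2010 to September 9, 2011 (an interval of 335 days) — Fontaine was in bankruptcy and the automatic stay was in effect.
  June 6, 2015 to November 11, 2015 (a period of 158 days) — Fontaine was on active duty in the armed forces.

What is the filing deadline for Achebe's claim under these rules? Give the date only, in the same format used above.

November 19, 2014

The claim accrued on December 19, 2007 — the later of the December 3, 2003 act and the December 19, 2007 discovery.
The untolled deadline — 6 years after December 19, 2007 — is December 19, 2013.
The period was tolled for 335 days by the automatic bankruptcy stay (October 9, 2010 to September 9, 2011), pushing the deadline to November 19, 2014.
The defendant's active military service starting June 6, 2015 came too late — the period had run on November 19, 2014 — and so does not extend the deadline.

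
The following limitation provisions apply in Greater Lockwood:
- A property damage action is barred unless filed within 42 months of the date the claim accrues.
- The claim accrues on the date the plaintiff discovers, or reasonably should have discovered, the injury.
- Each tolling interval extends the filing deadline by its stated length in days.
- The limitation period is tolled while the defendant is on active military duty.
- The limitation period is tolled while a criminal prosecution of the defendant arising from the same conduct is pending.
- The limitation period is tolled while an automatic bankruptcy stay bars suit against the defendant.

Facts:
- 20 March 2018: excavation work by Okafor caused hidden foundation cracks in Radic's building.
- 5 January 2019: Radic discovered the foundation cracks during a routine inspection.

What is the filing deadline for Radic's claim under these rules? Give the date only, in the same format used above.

The claim did not accrue until Radic discovered the injury on 5 January 2019; the 20 March 2018 act date does not start the clock under the stated rule.
Adding the 42 months base period to 5 January 2019 gives a deadline of 5 July 2022, before any tolling.

5 July 2022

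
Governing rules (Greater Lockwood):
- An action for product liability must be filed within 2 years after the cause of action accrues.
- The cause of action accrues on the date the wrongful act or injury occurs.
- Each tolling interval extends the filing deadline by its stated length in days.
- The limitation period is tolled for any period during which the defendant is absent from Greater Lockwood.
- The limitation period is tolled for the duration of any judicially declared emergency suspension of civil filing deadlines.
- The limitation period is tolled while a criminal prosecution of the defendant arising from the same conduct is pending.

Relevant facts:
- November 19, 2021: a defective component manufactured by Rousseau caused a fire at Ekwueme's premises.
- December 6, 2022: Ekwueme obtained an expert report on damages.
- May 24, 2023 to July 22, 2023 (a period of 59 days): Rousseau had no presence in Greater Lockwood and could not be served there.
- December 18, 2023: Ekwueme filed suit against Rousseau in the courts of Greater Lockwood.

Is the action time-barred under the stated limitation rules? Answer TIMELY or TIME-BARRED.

The cause of action accrued on November 19, 2021, the date of the act.
Adding the 2 years base period to November 19, 2021 gives a deadline of November 19, 2023, before any tolling.
The period was tolled for 59 days by the defendant's absence from the jurisdiction (May 24, 2023 to July 22, 2023), pushing the deadline to January 17, 2024.
Nothing else in the chronology tolls or restarts the period.
Filing on December 18, 2023 beat the January 17, 2024 deadline — the action is timely.

TIMELY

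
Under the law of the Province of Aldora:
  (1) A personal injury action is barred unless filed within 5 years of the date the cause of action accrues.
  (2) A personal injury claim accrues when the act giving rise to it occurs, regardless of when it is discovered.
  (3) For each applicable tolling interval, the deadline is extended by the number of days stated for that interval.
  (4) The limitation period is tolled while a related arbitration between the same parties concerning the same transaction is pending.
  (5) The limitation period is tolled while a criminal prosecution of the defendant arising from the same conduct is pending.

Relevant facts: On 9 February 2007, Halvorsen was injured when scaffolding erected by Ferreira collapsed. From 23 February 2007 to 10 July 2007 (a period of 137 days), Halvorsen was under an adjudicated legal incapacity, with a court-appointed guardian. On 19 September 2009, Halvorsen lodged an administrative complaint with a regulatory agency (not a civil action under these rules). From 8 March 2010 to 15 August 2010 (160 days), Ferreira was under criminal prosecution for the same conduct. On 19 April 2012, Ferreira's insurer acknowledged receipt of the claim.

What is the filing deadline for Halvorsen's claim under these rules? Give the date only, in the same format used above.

18 July 2012

The cause of action accrued on 9 February 2007, the date of the act.
The untolled deadline — 5 years after 9 February 2007 — is 9 February 2012.
Because the pending criminal prosecution ran from 8 March 2010 to 15 August 2010, the deadline is extended by 160 days to 18 July 2012.
The plaintiff's legal incapacity from 23 February 2007 to 10 July 2007 does not toll the period, because no stated rule makes the plaintiff's incapacity a tolling event.
None of the other events listed affects the running of the period under the stated rules.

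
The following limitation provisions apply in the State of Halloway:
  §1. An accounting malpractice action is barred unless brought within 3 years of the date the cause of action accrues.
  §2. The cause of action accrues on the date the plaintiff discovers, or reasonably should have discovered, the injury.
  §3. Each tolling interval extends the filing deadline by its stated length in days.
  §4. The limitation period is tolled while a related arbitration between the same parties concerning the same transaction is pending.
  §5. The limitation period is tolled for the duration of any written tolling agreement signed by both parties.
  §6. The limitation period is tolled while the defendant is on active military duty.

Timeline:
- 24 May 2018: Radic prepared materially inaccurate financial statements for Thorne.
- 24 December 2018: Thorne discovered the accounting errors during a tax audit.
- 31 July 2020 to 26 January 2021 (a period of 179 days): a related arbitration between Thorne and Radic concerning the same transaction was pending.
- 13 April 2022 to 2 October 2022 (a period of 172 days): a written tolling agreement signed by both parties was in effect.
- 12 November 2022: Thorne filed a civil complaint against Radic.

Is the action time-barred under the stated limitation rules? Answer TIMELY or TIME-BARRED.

The claim did not accrue until Thorne discovered the injury on 24 December 2018; the 24 May 2018 act date does not start the clock under the stated rule.
The untolled deadline — 3 years after 24 December 2018 — is 24 December 2021.
Because the pending related arbitration ran from 31 July 2020 to 26 January 2021, the deadline is extended by 179 days to 21 June 2022.
Because the written tolling agreement ran from 13 April 2022 to 2 October 2022, the deadline is extended by 172 days to 10 December 2022.
Filing on 12 November 2022 beat the 10 December 2022 deadline — the action is timely.

TIMELY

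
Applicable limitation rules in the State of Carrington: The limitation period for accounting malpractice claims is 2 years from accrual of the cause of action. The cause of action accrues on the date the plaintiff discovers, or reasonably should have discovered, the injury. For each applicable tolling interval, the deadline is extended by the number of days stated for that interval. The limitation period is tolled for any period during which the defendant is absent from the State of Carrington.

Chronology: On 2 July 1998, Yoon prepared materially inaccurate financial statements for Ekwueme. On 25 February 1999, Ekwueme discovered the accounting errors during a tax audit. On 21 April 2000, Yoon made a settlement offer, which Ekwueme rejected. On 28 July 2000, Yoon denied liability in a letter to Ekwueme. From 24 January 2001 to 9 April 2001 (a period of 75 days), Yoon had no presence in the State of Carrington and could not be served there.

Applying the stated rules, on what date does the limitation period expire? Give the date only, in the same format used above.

Accrual is tied to discovery, so the period began on 25 February 1999 rather than on 2 July 1998 when the act occurred.
Adding the 2 years base period to 25 February 1999 gives a deadline of 25 February 2001, before any tolling.
The defendant's absence from the jurisdiction from 24 January 2001 to 9 April 2001 tolled the period for 75 days, extending the deadline to 11 May 2001.
The other events in the timeline have no effect on the limitation period under the stated rules.

11 May 2001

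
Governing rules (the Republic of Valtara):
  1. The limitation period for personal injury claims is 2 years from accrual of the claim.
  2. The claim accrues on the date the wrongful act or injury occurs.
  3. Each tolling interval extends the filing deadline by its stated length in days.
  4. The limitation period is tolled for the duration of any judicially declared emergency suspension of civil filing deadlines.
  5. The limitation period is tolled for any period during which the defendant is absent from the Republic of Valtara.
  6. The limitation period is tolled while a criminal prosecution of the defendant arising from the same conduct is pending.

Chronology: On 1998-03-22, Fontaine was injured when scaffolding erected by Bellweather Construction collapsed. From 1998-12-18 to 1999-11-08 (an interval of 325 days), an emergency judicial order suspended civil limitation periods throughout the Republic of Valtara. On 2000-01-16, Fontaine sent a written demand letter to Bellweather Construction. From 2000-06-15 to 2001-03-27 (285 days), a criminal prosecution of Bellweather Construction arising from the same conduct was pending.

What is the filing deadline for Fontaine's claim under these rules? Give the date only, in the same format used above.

2001-11-22

The claim accrued on 1998-03-22, when the wrongful act occurred.
Adding the 2 years base period to 1998-03-22 gives a deadline of 2000-03-22, before any tolling.
Because the emergency suspension of filing deadlines ran from 1998-12-18 to 1999-11-08, the deadline is extended by 325 days to 2001-02-10.
The pending criminal prosecution from 2000-06-15 to 2001-03-27 tolled the period for 285 days, extending the deadline to 2001-11-22.
Nothing else in the chronology tolls or restarts the period.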